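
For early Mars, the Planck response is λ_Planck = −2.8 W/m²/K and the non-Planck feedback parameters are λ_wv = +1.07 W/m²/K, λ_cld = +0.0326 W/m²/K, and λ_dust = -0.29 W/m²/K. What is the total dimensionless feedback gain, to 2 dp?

0.29

Convert to gains: g_wv = 1.07/2.8 = 0.3821; g_cld = 0.0326/2.8 = 0.01164; g_dust = -0.29/2.8 = -0.1036.
Total gain g = 0.29014.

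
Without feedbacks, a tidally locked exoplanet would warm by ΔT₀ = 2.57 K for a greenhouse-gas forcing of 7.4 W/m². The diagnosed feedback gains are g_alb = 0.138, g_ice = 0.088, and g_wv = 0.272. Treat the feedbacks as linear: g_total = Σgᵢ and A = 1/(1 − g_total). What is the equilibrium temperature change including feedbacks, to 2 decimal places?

5.12 K

Total gain g = 0.138 + 0.088 + 0.272 = 0.498.
Amplification A = 1/(1 − 0.498) = 1.992.
ΔT = 2.57 × 1.992 = 5.12 K.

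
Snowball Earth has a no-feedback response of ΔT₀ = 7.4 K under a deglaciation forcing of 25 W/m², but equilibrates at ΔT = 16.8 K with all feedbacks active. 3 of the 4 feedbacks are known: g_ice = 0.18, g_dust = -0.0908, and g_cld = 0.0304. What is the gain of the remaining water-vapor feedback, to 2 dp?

0.44

Amplification A = ΔT/ΔT₀ = 16.8/7.4 = 2.27.
Total gain g = 1 − 1/A = 1 − 1/2.27 = 0.5595.
Known gains sum to 0.18 − 0.0908 + 0.0304 = 0.1196.
g_wv = 0.5595 − 0.1196 = 0.44.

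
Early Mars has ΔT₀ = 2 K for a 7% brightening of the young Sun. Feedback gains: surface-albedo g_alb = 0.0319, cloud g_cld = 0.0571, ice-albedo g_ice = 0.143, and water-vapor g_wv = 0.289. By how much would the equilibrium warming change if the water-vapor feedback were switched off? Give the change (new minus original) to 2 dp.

Original: g = 0.521, ΔT = 2/(1−0.521) = 4.1754 K.
Without water-vapor: g' = 0.232, ΔT' = 2/(1−0.232) = 2.6042 K.
Change = 2.6042 − 4.1754 = -1.57 K.

-1.57 K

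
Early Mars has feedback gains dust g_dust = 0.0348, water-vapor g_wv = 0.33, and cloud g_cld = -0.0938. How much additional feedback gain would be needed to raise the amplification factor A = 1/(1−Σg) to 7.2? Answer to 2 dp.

Current total gain = 0.271.
Target gain for A = 7.2: g* = 1 − 1/7.2 = 0.8611.
Additional gain needed = 0.8611 − 0.271 = 0.59.

0.59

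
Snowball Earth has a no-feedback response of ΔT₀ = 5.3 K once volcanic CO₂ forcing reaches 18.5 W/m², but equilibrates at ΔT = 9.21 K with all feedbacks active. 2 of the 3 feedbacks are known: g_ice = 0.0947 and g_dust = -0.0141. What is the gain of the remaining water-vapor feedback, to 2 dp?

Amplification A = ΔT/ΔT₀ = 9.21/5.3 = 1.738.
Total gain g = 1 − 1/A = 1 − 1/1.738 = 0.4246.
Known gains sum to 0.0947 − 0.0141 = 0.0806.
g_wv = 0.4246 − 0.0806 = 0.34.

0.34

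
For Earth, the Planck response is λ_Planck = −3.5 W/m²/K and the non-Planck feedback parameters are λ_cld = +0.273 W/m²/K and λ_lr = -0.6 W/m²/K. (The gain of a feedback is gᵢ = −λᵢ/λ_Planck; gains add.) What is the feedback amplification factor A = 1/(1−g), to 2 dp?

0.91

Convert to gains: g_cld = 0.273/3.5 = 0.078; g_lr = -0.6/3.5 = -0.1714.
Total gain g = -0.0934.
A = 1/(1 + 0.0934) = 0.91.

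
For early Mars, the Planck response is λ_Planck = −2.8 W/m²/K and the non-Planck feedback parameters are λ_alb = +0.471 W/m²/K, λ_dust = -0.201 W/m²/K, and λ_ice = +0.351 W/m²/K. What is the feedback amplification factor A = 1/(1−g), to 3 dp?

1.285

Convert to gains: g_alb = 0.471/2.8 = 0.1682; g_dust = -0.201/2.8 = -0.07179; g_ice = 0.351/2.8 = 0.1254.
Total gain g = 0.22181.
A = 1/(1 − 0.22181) = 1.285.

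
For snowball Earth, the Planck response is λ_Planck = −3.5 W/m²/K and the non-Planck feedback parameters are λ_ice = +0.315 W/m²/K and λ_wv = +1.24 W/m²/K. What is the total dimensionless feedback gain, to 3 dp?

Convert to gains: g_ice = 0.315/3.5 = 0.09; g_wv = 1.24/3.5 = 0.3543.
Total gain g = 0.4443.

0.444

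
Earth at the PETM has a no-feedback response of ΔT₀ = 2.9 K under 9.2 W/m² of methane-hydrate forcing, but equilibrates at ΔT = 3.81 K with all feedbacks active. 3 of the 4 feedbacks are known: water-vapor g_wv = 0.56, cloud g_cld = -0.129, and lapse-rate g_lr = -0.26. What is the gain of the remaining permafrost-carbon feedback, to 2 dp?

0.07

Amplification A = ΔT/ΔT₀ = 3.81/2.9 = 1.314.
Total gain g = 1 − 1/A = 1 − 1/1.314 = 0.239.
Known gains sum to 0.56 − 0.129 − 0.26 = 0.171.
g_pf = 0.239 − 0.171 = 0.07.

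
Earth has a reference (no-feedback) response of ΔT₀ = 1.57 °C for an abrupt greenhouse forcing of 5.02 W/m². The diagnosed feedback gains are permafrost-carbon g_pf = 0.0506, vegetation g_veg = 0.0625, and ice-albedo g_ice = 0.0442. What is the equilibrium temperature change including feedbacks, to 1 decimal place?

Total gain g = 0.0506 + 0.0625 + 0.0442 = 0.1573.
Amplification A = 1/(1 − 0.1573) = 1.187.
ΔT = 1.57 × 1.187 = 1.9 °C.

1.9 °C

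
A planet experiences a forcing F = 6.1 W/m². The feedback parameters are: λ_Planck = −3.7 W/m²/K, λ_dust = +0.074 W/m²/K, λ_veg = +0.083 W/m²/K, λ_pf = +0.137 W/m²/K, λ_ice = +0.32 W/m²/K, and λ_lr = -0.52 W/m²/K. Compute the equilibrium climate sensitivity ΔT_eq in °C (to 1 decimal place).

1.7 °C

Net feedback parameter λ = (−3.7) + (+0.074) + (+0.083) + (+0.137) + (+0.32) + (-0.52) = -3.606 W/m²/K.
ΔT = −F/λ = −6.1/(-3.606) = 1.7 °C.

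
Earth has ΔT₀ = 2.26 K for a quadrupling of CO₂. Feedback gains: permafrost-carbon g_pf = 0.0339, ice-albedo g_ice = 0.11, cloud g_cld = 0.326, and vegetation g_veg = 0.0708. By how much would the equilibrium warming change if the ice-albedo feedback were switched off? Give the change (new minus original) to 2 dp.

-0.95 K

Original: g = 0.5407, ΔT = 2.26/(1−0.5407) = 4.9205 K.
Without ice-albedo: g' = 0.4307, ΔT' = 2.26/(1−0.4307) = 3.9698 K.
Change = 3.9698 − 4.9205 = -0.95 K.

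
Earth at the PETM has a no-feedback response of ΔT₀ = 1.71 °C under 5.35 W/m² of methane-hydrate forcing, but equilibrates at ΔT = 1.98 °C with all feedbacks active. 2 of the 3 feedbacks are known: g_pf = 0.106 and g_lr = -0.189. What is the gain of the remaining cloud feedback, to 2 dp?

Amplification A = ΔT/ΔT₀ = 1.98/1.71 = 1.158.
Total gain g = 1 − 1/A = 1 − 1/1.158 = 0.1364.
Known gains sum to 0.106 − 0.189 = -0.083.
g_cld = 0.1364 + 0.083 = 0.22.

0.22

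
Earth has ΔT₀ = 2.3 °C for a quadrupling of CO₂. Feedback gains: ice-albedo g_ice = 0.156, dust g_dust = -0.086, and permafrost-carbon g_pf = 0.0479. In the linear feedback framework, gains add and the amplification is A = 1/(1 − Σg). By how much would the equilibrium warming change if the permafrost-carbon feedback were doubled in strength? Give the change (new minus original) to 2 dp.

0.15 °C

Original: g = 0.1179, ΔT = 2.3/(1−0.1179) = 2.6074 °C.
With doubled permafrost-carbon: g' = 0.1658, ΔT' = 2.3/(1−0.1658) = 2.7571 °C.
Change = 2.7571 − 2.6074 = 0.15 °C.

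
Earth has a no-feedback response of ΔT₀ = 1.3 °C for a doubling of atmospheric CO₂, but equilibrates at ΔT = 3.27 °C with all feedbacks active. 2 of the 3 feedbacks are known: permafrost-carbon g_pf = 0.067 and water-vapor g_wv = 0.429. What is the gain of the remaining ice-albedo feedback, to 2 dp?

0.11

Amplification A = ΔT/ΔT₀ = 3.27/1.3 = 2.515.
Total gain g = 1 − 1/A = 1 − 1/2.515 = 0.6024.
Known gains sum to 0.067 + 0.429 = 0.496.
g_ice = 0.6024 − 0.496 = 0.11.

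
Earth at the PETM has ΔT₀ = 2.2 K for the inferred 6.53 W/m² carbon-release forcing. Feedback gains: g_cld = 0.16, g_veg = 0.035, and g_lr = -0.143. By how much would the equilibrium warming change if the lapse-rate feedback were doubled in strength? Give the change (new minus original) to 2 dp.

-0.30 K

Original: g = 0.052, ΔT = 2.2/(1−0.052) = 2.3207 K.
With doubled lapse-rate: g' = -0.091, ΔT' = 2.2/(1+0.091) = 2.0165 K.
Change = 2.0165 − 2.3207 = -0.30 K.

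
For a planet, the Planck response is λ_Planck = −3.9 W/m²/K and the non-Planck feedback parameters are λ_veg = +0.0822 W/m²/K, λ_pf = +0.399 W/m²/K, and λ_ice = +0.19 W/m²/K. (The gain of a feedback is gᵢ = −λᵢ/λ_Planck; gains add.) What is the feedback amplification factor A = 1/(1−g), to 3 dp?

Convert to gains: g_veg = 0.0822/3.9 = 0.02108; g_pf = 0.399/3.9 = 0.1023; g_ice = 0.19/3.9 = 0.04872.
Total gain g = 0.1721.
A = 1/(1 − 0.1721) = 1.208.

1.208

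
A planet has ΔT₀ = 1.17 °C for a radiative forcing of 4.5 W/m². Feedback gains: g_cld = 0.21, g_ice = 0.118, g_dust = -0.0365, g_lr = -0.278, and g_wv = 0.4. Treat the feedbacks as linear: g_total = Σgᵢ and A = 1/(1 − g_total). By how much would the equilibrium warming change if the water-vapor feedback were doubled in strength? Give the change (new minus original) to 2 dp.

4.28 °C

Original: g = 0.4135, ΔT = 1.17/(1−0.4135) = 1.9949 °C.
With doubled water-vapor: g' = 0.8135, ΔT' = 1.17/(1−0.8135) = 6.2735 °C.
Change = 6.2735 − 1.9949 = 4.28 °C.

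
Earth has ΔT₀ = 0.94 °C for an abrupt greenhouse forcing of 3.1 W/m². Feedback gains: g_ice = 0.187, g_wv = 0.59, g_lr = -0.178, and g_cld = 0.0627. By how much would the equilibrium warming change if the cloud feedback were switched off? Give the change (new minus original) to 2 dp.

-0.43 °C

Original: g = 0.6617, ΔT = 0.94/(1−0.6617) = 2.7786 °C.
Without cloud: g' = 0.599, ΔT' = 0.94/(1−0.599) = 2.3441 °C.
Change = 2.3441 − 2.7786 = -0.43 °C.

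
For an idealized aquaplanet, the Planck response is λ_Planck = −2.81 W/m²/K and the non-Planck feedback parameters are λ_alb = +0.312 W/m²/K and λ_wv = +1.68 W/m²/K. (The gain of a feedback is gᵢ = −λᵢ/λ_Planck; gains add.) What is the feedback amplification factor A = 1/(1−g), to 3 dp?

Convert to gains: g_alb = 0.312/2.81 = 0.111; g_wv = 1.68/2.81 = 0.5979.
Total gain g = 0.7089.
A = 1/(1 − 0.7089) = 3.435.

3.435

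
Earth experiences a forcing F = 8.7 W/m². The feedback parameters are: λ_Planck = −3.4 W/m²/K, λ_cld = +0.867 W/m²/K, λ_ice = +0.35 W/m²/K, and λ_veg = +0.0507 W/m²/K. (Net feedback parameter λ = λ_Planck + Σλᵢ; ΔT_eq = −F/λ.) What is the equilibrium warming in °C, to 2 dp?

4.08 °C

Net feedback parameter λ = (−3.4) + (+0.867) + (+0.35) + (+0.0507) = -2.1323 W/m²/K.
ΔT = −F/λ = −8.7/(-2.1323) = 4.08 °C.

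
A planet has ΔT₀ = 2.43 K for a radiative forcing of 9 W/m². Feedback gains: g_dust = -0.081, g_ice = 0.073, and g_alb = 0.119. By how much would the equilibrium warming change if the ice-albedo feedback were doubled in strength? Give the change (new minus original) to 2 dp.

Original: g = 0.111, ΔT = 2.43/(1−0.111) = 2.7334 K.
With doubled ice-albedo: g' = 0.184, ΔT' = 2.43/(1−0.184) = 2.9779 K.
Change = 2.9779 − 2.7334 = 0.24 K.

0.24 K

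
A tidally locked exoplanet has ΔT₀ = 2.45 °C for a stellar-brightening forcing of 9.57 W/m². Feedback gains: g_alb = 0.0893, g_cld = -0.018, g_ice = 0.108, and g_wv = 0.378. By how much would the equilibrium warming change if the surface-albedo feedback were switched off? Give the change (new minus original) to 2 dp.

Original: g = 0.5573, ΔT = 2.45/(1−0.5573) = 5.5342 °C.
Without surface-albedo: g' = 0.468, ΔT' = 2.45/(1−0.468) = 4.6053 °C.
Change = 4.6053 − 5.5342 = -0.93 °C.

-0.93 °C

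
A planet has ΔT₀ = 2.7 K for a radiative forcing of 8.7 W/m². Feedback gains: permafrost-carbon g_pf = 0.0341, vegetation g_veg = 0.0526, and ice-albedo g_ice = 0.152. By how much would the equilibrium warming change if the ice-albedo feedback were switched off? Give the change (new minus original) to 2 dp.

-0.59 K

Original: g = 0.2387, ΔT = 2.7/(1−0.2387) = 3.5466 K.
Without ice-albedo: g' = 0.0867, ΔT' = 2.7/(1−0.0867) = 2.9563 K.
Change = 2.9563 − 3.5466 = -0.59 K.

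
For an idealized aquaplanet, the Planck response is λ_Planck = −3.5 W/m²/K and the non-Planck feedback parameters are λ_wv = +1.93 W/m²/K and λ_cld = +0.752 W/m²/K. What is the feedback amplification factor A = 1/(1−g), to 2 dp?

Convert to gains: g_wv = 1.93/3.5 = 0.5514; g_cld = 0.752/3.5 = 0.2149.
Total gain g = 0.7663.
A = 1/(1 − 0.7663) = 4.28.

4.28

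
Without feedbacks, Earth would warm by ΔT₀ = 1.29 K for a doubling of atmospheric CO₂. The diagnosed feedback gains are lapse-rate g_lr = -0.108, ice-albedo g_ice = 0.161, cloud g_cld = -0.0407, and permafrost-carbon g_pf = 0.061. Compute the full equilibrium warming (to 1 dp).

1.4 K

Total gain g = -0.108 + 0.161 − 0.0407 + 0.061 = 0.0733.
Amplification A = 1/(1 − 0.0733) = 1.079.
ΔT = 1.29 × 1.079 = 1.4 K.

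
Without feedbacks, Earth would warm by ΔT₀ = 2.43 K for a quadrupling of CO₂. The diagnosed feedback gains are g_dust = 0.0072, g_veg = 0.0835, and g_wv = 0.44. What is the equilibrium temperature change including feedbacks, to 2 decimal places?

5.18 K

Total gain g = 0.0072 + 0.0835 + 0.44 = 0.5307.
Amplification A = 1/(1 − 0.5307) = 2.131.
ΔT = 2.43 × 2.131 = 5.18 K.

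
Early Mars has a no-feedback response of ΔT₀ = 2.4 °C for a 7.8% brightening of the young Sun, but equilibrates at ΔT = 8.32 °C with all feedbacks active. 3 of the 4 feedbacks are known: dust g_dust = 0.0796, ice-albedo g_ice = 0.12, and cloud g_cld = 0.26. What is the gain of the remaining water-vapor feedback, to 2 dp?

Amplification A = ΔT/ΔT₀ = 8.32/2.4 = 3.467.
Total gain g = 1 − 1/A = 1 − 1/3.467 = 0.7116.
Known gains sum to 0.0796 + 0.12 + 0.26 = 0.4596.
g_wv = 0.7116 − 0.4596 = 0.25.

0.25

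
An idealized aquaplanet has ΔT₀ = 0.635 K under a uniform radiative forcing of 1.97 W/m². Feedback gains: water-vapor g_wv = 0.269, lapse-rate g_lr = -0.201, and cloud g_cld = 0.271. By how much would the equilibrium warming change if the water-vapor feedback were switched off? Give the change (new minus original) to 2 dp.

-0.28 K

Original: g = 0.339, ΔT = 0.635/(1−0.339) = 0.9607 K.
Without water-vapor: g' = 0.07, ΔT' = 0.635/(1−0.07) = 0.6828 K.
Change = 0.6828 − 0.9607 = -0.28 K.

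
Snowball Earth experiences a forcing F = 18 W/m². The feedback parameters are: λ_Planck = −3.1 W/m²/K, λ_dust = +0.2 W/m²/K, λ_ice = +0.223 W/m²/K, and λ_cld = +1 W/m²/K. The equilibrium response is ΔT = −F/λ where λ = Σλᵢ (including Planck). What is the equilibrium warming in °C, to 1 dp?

Net feedback parameter λ = (−3.1) + (+0.2) + (+0.223) + (+1) = -1.677 W/m²/K.
ΔT = −F/λ = −18/(-1.677) = 10.7 °C.

10.7 °C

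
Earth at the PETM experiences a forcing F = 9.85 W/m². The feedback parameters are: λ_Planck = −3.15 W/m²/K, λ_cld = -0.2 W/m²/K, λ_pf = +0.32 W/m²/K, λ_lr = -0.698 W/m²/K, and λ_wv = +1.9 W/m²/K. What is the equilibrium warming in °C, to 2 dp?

5.39 °C

Net feedback parameter λ = (−3.15) + (-0.2) + (+0.32) + (-0.698) + (+1.9) = -1.828 W/m²/K.
ΔT = −F/λ = −9.85/(-1.828) = 5.39 °C.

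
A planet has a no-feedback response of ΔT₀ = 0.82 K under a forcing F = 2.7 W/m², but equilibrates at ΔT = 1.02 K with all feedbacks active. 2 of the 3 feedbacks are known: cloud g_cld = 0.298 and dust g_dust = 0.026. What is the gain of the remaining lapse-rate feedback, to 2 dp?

-0.13

Amplification A = ΔT/ΔT₀ = 1.02/0.82 = 1.244.
Total gain g = 1 − 1/A = 1 − 1/1.244 = 0.1961.
Known gains sum to 0.298 + 0.026 = 0.324.
g_lr = 0.1961 − 0.324 = -0.13.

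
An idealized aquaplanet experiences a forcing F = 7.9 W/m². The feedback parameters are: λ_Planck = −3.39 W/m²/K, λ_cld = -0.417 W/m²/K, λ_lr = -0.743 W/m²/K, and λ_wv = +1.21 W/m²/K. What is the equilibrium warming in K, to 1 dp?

Net feedback parameter λ = (−3.39) + (-0.417) + (-0.743) + (+1.21) = -3.34 W/m²/K.
ΔT = −F/λ = −7.9/(-3.34) = 2.4 K.

2.4 K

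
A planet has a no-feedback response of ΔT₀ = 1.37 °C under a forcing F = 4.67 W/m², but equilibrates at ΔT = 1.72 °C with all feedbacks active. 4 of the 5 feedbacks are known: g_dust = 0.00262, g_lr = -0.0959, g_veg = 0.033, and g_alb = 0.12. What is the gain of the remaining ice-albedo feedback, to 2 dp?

Amplification A = ΔT/ΔT₀ = 1.72/1.37 = 1.255.
Total gain g = 1 − 1/A = 1 − 1/1.255 = 0.2032.
Known gains sum to 0.00262 − 0.0959 + 0.033 + 0.12 = 0.05972.
g_ice = 0.2032 − 0.05972 = 0.14.

0.14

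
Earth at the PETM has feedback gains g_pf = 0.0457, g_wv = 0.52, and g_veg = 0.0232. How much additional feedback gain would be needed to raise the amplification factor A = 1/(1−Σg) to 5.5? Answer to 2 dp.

0.23

Current total gain = 0.5889.
Target gain for A = 5.5: g* = 1 − 1/5.5 = 0.8182.
Additional gain needed = 0.8182 − 0.5889 = 0.23.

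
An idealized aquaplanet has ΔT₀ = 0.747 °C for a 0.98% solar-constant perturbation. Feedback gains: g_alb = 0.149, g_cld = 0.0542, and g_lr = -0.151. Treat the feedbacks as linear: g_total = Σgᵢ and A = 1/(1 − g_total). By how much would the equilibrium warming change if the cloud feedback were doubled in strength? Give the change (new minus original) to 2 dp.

0.05 °C

Original: g = 0.0522, ΔT = 0.747/(1−0.0522) = 0.7881 °C.
With doubled cloud: g' = 0.1064, ΔT' = 0.747/(1−0.1064) = 0.8359 °C.
Change = 0.8359 − 0.7881 = 0.05 °C.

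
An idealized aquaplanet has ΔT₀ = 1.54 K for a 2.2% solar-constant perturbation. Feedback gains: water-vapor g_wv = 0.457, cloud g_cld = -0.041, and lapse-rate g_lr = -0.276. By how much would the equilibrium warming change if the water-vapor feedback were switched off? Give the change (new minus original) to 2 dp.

Original: g = 0.14, ΔT = 1.54/(1−0.14) = 1.7907 K.
Without water-vapor: g' = -0.317, ΔT' = 1.54/(1+0.317) = 1.1693 K.
Change = 1.1693 − 1.7907 = -0.62 K.

-0.62 K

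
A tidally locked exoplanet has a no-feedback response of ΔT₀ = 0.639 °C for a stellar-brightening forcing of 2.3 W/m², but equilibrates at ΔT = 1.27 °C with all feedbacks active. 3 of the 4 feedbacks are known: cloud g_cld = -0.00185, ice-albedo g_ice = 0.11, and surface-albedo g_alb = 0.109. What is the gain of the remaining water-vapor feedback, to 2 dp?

Amplification A = ΔT/ΔT₀ = 1.27/0.639 = 1.987.
Total gain g = 1 − 1/A = 1 − 1/1.987 = 0.4967.
Known gains sum to -0.00185 + 0.11 + 0.109 = 0.21715.
g_wv = 0.4967 − 0.21715 = 0.28.

0.28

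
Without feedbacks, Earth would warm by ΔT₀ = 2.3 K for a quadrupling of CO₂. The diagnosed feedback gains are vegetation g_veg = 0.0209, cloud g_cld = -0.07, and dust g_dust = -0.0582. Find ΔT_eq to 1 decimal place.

2.1 K

Total gain g = 0.0209 − 0.07 − 0.0582 = -0.1073.
Amplification A = 1/(1 + 0.1073) = 0.9031.
ΔT = 2.3 × 0.9031 = 2.1 K.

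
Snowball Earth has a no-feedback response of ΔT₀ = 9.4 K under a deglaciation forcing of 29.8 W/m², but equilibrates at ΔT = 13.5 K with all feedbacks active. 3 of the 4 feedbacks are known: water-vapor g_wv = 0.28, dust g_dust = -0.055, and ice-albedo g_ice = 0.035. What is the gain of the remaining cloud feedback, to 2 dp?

0.04

Amplification A = ΔT/ΔT₀ = 13.5/9.4 = 1.436.
Total gain g = 1 − 1/A = 1 − 1/1.436 = 0.3036.
Known gains sum to 0.28 − 0.055 + 0.035 = 0.26.
g_cld = 0.3036 − 0.26 = 0.04.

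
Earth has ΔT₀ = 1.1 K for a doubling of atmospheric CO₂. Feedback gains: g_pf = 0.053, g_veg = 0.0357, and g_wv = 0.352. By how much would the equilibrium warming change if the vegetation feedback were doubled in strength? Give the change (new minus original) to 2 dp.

Original: g = 0.4407, ΔT = 1.1/(1−0.4407) = 1.9667 K.
With doubled vegetation: g' = 0.4764, ΔT' = 1.1/(1−0.4764) = 2.1008 K.
Change = 2.1008 − 1.9667 = 0.13 K.

0.13 K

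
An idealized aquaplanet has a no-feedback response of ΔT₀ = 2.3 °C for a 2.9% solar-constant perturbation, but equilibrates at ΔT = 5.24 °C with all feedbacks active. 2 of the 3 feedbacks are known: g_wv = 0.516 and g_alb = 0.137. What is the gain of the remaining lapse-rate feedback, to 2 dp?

Amplification A = ΔT/ΔT₀ = 5.24/2.3 = 2.278.
Total gain g = 1 − 1/A = 1 − 1/2.278 = 0.561.
Known gains sum to 0.516 + 0.137 = 0.653.
g_lr = 0.561 − 0.653 = -0.09.

-0.09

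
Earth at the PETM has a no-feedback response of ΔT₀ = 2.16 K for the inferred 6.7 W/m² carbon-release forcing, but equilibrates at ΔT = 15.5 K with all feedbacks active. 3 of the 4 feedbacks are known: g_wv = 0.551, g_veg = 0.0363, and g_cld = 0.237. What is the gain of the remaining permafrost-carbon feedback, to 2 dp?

Amplification A = ΔT/ΔT₀ = 15.5/2.16 = 7.176.
Total gain g = 1 − 1/A = 1 − 1/7.176 = 0.8606.
Known gains sum to 0.551 + 0.0363 + 0.237 = 0.8243.
g_pf = 0.8606 − 0.8243 = 0.04.

0.04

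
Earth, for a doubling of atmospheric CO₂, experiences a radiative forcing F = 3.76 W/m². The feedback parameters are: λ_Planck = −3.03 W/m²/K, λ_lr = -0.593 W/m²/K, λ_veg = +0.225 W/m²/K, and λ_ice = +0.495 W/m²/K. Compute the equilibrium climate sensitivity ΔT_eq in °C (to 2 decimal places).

Net feedback parameter λ = (−3.03) + (-0.593) + (+0.225) + (+0.495) = -2.903 W/m²/K.
ΔT = −F/λ = −3.76/(-2.903) = 1.30 °C.

1.30 °C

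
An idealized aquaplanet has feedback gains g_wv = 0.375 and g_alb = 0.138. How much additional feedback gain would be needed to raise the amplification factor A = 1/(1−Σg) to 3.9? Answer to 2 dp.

0.23

Current total gain = 0.513.
Target gain for A = 3.9: g* = 1 − 1/3.9 = 0.7436.
Additional gain needed = 0.7436 − 0.513 = 0.23.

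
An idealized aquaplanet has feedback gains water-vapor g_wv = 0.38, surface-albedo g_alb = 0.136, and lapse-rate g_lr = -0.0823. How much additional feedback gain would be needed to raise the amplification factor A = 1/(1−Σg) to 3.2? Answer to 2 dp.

0.25

Current total gain = 0.4337.
Target gain for A = 3.2: g* = 1 − 1/3.2 = 0.6875.
Additional gain needed = 0.6875 − 0.4337 = 0.25.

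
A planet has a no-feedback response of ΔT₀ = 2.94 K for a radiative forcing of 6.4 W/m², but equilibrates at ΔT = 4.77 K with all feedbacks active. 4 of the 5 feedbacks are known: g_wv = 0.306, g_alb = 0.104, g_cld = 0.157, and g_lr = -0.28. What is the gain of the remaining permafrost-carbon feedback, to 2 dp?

Amplification A = ΔT/ΔT₀ = 4.77/2.94 = 1.622.
Total gain g = 1 − 1/A = 1 − 1/1.622 = 0.3835.
Known gains sum to 0.306 + 0.104 + 0.157 − 0.28 = 0.287.
g_pf = 0.3835 − 0.287 = 0.10.

0.10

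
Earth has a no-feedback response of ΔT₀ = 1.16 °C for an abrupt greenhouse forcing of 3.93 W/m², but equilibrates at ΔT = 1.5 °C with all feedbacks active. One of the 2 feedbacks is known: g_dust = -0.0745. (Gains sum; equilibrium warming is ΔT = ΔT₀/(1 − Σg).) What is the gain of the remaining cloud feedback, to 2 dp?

Amplification A = ΔT/ΔT₀ = 1.5/1.16 = 1.293.
Total gain g = 1 − 1/A = 1 − 1/1.293 = 0.2266.
The known gain is -0.0745.
g_cld = 0.2266 + 0.0745 = 0.30.

0.30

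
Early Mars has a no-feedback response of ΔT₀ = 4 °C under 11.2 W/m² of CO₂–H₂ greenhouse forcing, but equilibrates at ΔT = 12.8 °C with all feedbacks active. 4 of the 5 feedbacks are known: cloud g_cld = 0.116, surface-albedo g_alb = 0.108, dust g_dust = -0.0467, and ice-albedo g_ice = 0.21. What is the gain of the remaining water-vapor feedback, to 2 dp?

Amplification A = ΔT/ΔT₀ = 12.8/4 = 3.2.
Total gain g = 1 − 1/A = 1 − 1/3.2 = 0.6875.
Known gains sum to 0.116 + 0.108 − 0.0467 + 0.21 = 0.3873.
g_wv = 0.6875 − 0.3873 = 0.30.

0.30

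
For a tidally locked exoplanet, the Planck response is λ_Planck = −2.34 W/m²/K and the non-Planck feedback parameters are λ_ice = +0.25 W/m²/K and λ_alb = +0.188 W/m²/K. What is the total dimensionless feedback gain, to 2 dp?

0.19

Convert to gains: g_ice = 0.25/2.34 = 0.1068; g_alb = 0.188/2.34 = 0.08034.
Total gain g = 0.18714.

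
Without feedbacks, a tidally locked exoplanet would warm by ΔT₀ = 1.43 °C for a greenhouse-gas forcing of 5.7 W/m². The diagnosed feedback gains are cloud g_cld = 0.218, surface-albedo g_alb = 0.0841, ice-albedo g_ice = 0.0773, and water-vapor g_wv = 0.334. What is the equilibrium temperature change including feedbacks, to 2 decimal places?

Total gain g = 0.218 + 0.0841 + 0.0773 + 0.334 = 0.7134.
Amplification A = 1/(1 − 0.7134) = 3.489.
ΔT = 1.43 × 3.489 = 4.99 °C.

4.99 °C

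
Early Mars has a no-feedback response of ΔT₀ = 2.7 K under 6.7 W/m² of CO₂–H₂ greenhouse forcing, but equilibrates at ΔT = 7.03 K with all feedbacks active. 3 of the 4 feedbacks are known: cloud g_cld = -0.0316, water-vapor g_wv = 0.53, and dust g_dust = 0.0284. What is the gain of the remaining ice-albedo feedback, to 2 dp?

Amplification A = ΔT/ΔT₀ = 7.03/2.7 = 2.604.
Total gain g = 1 − 1/A = 1 − 1/2.604 = 0.616.
Known gains sum to -0.0316 + 0.53 + 0.0284 = 0.5268.
g_ice = 0.616 − 0.5268 = 0.09.

0.09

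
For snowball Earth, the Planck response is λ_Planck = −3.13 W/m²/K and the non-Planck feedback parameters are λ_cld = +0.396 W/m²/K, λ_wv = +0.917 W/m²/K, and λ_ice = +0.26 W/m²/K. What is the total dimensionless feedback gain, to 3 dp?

Convert to gains: g_cld = 0.396/3.13 = 0.1265; g_wv = 0.917/3.13 = 0.293; g_ice = 0.26/3.13 = 0.08307.
Total gain g = 0.50257.

0.503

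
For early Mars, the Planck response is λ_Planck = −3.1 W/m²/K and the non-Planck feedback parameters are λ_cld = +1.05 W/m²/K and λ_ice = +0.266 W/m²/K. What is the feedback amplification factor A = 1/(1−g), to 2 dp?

Convert to gains: g_cld = 1.05/3.1 = 0.3387; g_ice = 0.266/3.1 = 0.08581.
Total gain g = 0.42451.
A = 1/(1 − 0.42451) = 1.74.

1.74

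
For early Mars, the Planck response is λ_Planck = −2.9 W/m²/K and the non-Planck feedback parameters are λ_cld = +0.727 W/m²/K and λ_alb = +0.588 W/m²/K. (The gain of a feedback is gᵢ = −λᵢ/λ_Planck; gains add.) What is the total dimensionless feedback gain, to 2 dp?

Convert to gains: g_cld = 0.727/2.9 = 0.2507; g_alb = 0.588/2.9 = 0.2028.
Total gain g = 0.4535.

0.45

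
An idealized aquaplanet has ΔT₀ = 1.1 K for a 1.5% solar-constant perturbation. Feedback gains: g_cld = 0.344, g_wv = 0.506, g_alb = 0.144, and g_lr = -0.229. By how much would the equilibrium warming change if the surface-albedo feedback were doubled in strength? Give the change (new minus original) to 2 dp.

Original: g = 0.765, ΔT = 1.1/(1−0.765) = 4.6809 K.
With doubled surface-albedo: g' = 0.909, ΔT' = 1.1/(1−0.909) = 12.0879 K.
Change = 12.0879 − 4.6809 = 7.41 K.

7.41 K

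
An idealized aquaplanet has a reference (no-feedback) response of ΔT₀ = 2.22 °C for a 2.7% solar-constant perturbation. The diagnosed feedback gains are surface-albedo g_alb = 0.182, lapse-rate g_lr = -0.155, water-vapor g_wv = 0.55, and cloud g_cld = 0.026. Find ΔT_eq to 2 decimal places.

5.59 °C

Total gain g = 0.182 − 0.155 + 0.55 + 0.026 = 0.603.
Amplification A = 1/(1 − 0.603) = 2.519.
ΔT = 2.22 × 2.519 = 5.59 °C.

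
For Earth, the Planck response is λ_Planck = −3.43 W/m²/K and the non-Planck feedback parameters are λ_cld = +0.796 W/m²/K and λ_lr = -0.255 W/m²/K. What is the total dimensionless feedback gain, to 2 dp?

0.16

Convert to gains: g_cld = 0.796/3.43 = 0.2321; g_lr = -0.255/3.43 = -0.07434.
Total gain g = 0.15776.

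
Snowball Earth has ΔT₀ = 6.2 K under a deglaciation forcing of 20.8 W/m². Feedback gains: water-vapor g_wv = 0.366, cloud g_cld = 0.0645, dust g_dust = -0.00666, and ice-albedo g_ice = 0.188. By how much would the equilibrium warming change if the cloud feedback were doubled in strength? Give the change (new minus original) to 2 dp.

3.18 K

Original: g = 0.61184, ΔT = 6.2/(1−0.61184) = 15.9728 K.
With doubled cloud: g' = 0.67634, ΔT' = 6.2/(1−0.67634) = 19.1559 K.
Change = 19.1559 − 15.9728 = 3.18 K.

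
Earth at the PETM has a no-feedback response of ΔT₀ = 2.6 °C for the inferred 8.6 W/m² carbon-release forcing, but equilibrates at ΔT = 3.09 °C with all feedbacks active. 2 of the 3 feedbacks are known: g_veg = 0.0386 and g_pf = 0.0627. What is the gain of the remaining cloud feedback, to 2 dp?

Amplification A = ΔT/ΔT₀ = 3.09/2.6 = 1.188.
Total gain g = 1 − 1/A = 1 − 1/1.188 = 0.1582.
Known gains sum to 0.0386 + 0.0627 = 0.1013.
g_cld = 0.1582 − 0.1013 = 0.06.

0.06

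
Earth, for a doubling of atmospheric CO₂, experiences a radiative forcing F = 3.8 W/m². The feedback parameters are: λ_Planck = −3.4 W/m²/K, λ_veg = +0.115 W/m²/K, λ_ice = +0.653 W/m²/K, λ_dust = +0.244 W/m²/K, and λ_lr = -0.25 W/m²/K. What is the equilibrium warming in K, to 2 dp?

Net feedback parameter λ = (−3.4) + (+0.115) + (+0.653) + (+0.244) + (-0.25) = -2.638 W/m²/K.
ΔT = −F/λ = −3.8/(-2.638) = 1.44 K.

1.44 K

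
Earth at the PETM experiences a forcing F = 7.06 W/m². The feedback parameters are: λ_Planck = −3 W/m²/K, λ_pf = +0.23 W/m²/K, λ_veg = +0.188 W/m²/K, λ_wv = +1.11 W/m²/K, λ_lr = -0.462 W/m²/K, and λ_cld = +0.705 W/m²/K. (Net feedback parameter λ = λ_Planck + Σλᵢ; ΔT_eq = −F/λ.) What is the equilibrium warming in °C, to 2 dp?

Net feedback parameter λ = (−3) + (+0.23) + (+0.188) + (+1.11) + (-0.462) + (+0.705) = -1.229 W/m²/K.
ΔT = −F/λ = −7.06/(-1.229) = 5.74 °C.

5.74 °C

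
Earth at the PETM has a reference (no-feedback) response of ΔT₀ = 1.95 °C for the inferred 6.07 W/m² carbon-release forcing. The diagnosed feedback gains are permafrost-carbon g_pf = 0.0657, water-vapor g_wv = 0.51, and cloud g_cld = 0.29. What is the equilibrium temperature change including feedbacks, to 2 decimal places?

Total gain g = 0.0657 + 0.51 + 0.29 = 0.8657.
Amplification A = 1/(1 − 0.8657) = 7.446.
ΔT = 1.95 × 7.446 = 14.52 °C.

14.52 °C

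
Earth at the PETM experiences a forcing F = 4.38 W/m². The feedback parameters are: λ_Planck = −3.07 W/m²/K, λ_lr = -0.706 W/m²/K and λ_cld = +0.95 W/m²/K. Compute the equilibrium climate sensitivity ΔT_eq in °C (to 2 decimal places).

1.55 °C

Net feedback parameter λ = (−3.07) + (-0.706) + (+0.95) = -2.826 W/m²/K.
ΔT = −F/λ = −4.38/(-2.826) = 1.55 °C.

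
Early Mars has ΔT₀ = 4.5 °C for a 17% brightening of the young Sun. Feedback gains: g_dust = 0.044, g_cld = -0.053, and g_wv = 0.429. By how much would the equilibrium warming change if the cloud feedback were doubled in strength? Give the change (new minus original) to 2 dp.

-0.65 °C

Original: g = 0.42, ΔT = 4.5/(1−0.42) = 7.7586 °C.
With doubled cloud: g' = 0.367, ΔT' = 4.5/(1−0.367) = 7.1090 °C.
Change = 7.1090 − 7.7586 = -0.65 °C.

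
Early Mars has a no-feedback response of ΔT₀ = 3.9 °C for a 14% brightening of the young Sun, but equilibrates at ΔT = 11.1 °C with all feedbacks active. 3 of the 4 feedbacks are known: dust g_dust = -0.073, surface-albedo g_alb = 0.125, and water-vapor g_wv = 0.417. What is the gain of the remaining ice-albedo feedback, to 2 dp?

Amplification A = ΔT/ΔT₀ = 11.1/3.9 = 2.846.
Total gain g = 1 − 1/A = 1 − 1/2.846 = 0.6486.
Known gains sum to -0.073 + 0.125 + 0.417 = 0.469.
g_ice = 0.6486 − 0.469 = 0.18.

0.18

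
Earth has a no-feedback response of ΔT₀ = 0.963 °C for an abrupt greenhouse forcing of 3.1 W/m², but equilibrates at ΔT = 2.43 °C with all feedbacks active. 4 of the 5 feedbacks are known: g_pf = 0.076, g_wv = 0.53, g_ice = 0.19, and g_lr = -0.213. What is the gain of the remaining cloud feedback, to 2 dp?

0.02

Amplification A = ΔT/ΔT₀ = 2.43/0.963 = 2.523.
Total gain g = 1 − 1/A = 1 − 1/2.523 = 0.6036.
Known gains sum to 0.076 + 0.53 + 0.19 − 0.213 = 0.583.
g_cld = 0.6036 − 0.583 = 0.02.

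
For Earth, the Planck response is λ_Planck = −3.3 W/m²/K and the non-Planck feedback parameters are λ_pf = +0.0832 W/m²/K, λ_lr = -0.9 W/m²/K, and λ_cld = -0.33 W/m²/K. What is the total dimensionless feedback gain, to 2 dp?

Convert to gains: g_pf = 0.0832/3.3 = 0.02521; g_lr = -0.9/3.3 = -0.2727; g_cld = -0.33/3.3 = -0.1.
Total gain g = -0.34749.

-0.35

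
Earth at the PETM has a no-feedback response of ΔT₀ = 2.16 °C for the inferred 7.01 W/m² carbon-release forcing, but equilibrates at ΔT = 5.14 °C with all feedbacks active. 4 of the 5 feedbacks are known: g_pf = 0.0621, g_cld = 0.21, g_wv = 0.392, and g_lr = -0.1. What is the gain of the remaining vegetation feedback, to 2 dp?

0.02

Amplification A = ΔT/ΔT₀ = 5.14/2.16 = 2.38.
Total gain g = 1 − 1/A = 1 − 1/2.38 = 0.5798.
Known gains sum to 0.0621 + 0.21 + 0.392 − 0.1 = 0.5641.
g_veg = 0.5798 − 0.5641 = 0.02.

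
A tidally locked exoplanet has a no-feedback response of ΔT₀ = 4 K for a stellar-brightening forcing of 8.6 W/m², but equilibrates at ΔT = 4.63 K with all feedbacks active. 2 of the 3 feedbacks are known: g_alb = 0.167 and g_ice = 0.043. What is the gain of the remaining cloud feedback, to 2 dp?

Amplification A = ΔT/ΔT₀ = 4.63/4 = 1.157.
Total gain g = 1 − 1/A = 1 − 1/1.157 = 0.1357.
Known gains sum to 0.167 + 0.043 = 0.21.
g_cld = 0.1357 − 0.21 = -0.07.

-0.07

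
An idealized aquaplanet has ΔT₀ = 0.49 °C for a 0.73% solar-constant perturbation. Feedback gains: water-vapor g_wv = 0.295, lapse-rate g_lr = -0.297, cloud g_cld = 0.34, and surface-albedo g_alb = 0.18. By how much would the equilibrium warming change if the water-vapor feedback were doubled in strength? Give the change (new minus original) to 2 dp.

Original: g = 0.518, ΔT = 0.49/(1−0.518) = 1.0166 °C.
With doubled water-vapor: g' = 0.813, ΔT' = 0.49/(1−0.813) = 2.6203 °C.
Change = 2.6203 − 1.0166 = 1.60 °C.

1.60 °C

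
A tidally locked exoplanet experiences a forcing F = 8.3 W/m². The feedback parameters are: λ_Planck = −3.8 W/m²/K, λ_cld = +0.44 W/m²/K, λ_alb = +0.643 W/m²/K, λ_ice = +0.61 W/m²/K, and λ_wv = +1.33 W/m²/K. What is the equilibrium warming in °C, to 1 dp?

Net feedback parameter λ = (−3.8) + (+0.44) + (+0.643) + (+0.61) + (+1.33) = -0.777 W/m²/K.
ΔT = −F/λ = −8.3/(-0.777) = 10.7 °C.

10.7 °C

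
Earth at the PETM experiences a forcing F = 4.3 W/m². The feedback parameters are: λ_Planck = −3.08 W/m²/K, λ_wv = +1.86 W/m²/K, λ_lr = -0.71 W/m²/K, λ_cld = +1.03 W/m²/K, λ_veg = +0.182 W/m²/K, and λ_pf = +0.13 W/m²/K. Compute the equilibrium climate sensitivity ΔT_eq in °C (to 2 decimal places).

7.31 °C

Net feedback parameter λ = (−3.08) + (+1.86) + (-0.71) + (+1.03) + (+0.182) + (+0.13) = -0.588 W/m²/K.
ΔT = −F/λ = −4.3/(-0.588) = 7.31 °C.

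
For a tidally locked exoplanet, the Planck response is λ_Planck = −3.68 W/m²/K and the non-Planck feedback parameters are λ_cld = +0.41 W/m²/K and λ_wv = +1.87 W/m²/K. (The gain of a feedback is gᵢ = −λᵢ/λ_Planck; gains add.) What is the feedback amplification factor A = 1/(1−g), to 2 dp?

Convert to gains: g_cld = 0.41/3.68 = 0.1114; g_wv = 1.87/3.68 = 0.5082.
Total gain g = 0.6196.
A = 1/(1 − 0.6196) = 2.63.

2.63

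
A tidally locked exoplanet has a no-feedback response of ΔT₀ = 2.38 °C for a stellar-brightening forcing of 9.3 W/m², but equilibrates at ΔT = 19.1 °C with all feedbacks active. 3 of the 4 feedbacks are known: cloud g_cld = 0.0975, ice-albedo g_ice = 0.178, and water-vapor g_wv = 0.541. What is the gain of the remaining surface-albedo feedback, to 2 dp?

Amplification A = ΔT/ΔT₀ = 19.1/2.38 = 8.025.
Total gain g = 1 − 1/A = 1 − 1/8.025 = 0.8754.
Known gains sum to 0.0975 + 0.178 + 0.541 = 0.8165.
g_alb = 0.8754 − 0.8165 = 0.06.

0.06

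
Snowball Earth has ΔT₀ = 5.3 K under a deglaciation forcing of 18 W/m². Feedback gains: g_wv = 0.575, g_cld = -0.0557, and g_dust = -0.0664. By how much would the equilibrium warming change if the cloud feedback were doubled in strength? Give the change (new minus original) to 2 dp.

-0.90 K

Original: g = 0.4529, ΔT = 5.3/(1−0.4529) = 9.6874 K.
With doubled cloud: g' = 0.3972, ΔT' = 5.3/(1−0.3972) = 8.7923 K.
Change = 8.7923 − 9.6874 = -0.90 K.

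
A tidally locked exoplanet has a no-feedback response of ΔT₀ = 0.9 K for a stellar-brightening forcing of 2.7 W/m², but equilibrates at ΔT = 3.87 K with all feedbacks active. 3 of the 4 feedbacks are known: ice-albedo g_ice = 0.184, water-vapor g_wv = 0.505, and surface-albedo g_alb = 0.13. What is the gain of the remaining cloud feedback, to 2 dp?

Amplification A = ΔT/ΔT₀ = 3.87/0.9 = 4.3.
Total gain g = 1 − 1/A = 1 − 1/4.3 = 0.7674.
Known gains sum to 0.184 + 0.505 + 0.13 = 0.819.
g_cld = 0.7674 − 0.819 = -0.05.

-0.05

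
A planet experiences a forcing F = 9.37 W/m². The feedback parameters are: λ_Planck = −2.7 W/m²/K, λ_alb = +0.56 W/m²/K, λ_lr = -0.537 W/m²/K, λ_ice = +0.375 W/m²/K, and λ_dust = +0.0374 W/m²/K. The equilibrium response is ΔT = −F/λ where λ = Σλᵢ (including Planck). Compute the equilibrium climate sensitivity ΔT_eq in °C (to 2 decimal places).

Net feedback parameter λ = (−2.7) + (+0.56) + (-0.537) + (+0.375) + (+0.0374) = -2.2646 W/m²/K.
ΔT = −F/λ = −9.37/(-2.2646) = 4.14 °C.

4.14 °C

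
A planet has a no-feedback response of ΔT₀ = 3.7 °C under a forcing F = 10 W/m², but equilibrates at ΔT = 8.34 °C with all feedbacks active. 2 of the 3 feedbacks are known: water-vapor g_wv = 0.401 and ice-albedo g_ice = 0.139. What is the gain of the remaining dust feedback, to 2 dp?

Amplification A = ΔT/ΔT₀ = 8.34/3.7 = 2.254.
Total gain g = 1 − 1/A = 1 − 1/2.254 = 0.5563.
Known gains sum to 0.401 + 0.139 = 0.54.
g_dust = 0.5563 − 0.54 = 0.02.

0.02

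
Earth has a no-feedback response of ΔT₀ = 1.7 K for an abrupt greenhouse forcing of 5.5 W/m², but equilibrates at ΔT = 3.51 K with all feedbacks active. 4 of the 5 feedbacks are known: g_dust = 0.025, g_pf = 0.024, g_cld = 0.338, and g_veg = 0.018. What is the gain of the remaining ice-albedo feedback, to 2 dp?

0.11

Amplification A = ΔT/ΔT₀ = 3.51/1.7 = 2.065.
Total gain g = 1 − 1/A = 1 − 1/2.065 = 0.5157.
Known gains sum to 0.025 + 0.024 + 0.338 + 0.018 = 0.405.
g_ice = 0.5157 − 0.405 = 0.11.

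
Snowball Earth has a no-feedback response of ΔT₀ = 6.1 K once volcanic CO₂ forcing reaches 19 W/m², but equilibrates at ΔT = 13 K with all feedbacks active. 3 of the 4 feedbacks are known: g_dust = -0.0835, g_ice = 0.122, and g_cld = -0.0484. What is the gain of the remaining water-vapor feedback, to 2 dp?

0.54

Amplification A = ΔT/ΔT₀ = 13/6.1 = 2.131.
Total gain g = 1 − 1/A = 1 − 1/2.131 = 0.5307.
Known gains sum to -0.0835 + 0.122 − 0.0484 = -0.0099.
g_wv = 0.5307 + 0.0099 = 0.54.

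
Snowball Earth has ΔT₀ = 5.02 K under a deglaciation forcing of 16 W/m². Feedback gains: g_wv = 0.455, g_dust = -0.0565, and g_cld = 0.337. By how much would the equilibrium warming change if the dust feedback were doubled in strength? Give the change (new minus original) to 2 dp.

-3.34 K

Original: g = 0.7355, ΔT = 5.02/(1−0.7355) = 18.9792 K.
With doubled dust: g' = 0.679, ΔT' = 5.02/(1−0.679) = 15.6386 K.
Change = 15.6386 − 18.9792 = -3.34 K.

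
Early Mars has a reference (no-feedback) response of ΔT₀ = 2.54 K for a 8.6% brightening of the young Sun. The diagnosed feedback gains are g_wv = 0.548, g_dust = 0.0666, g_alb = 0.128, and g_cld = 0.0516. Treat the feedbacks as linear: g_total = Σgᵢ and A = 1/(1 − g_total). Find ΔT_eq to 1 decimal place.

Total gain g = 0.548 + 0.0666 + 0.128 + 0.0516 = 0.7942.
Amplification A = 1/(1 − 0.7942) = 4.859.
ΔT = 2.54 × 4.859 = 12.3 K.

12.3 K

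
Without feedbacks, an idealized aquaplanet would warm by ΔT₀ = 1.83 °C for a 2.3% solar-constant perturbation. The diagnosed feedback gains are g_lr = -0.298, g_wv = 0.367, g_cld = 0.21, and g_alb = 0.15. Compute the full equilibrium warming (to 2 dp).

3.20 °C

Total gain g = -0.298 + 0.367 + 0.21 + 0.15 = 0.429.
Amplification A = 1/(1 − 0.429) = 1.751.
ΔT = 1.83 × 1.751 = 3.20 °C.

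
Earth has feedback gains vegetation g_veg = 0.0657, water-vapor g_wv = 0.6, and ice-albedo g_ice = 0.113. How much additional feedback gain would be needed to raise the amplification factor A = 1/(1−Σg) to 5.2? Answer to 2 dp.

0.03

Current total gain = 0.7787.
Target gain for A = 5.2: g* = 1 − 1/5.2 = 0.8077.
Additional gain needed = 0.8077 − 0.7787 = 0.03.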